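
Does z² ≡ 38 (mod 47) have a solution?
By Euler's criterion: 38^{23} ≡ 46 (mod 47). Since this equals -1 (≡ 46), 38 is not a QR.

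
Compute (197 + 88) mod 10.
5

(197 + 88) = 285
285 mod 10 = 5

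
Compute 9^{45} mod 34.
25

Using successive squaring:
Binary expansion of 45: 101101
Powers of 9 mod 34 (each is the square of the previous):
  9^1 ≡ 9 (mod 34)
  9^2 ≡ 9² = 81 ≡ 13 (mod 34)
  9^4 ≡ 13² = 169 ≡ 33 (mod 34)
  9^8 ≡ 33² = 1089 ≡ 1 (mod 34)
  9^16 ≡ 1² = 1 ≡ 1 (mod 34)
  9^32 ≡ 1² = 1 ≡ 1 (mod 34)
45 = 32 + 8 + 4 + 1, so 9^45 = 9^32 × 9^8 × 9^4 × 9^1 ≡ 1 × 1 × 33 × 9 (mod 34)
Multiplying step by step:
  1 × 1 = 1 ≡ 1 (mod 34)
  1 × 33 = 33 ≡ 33 (mod 34)
  33 × 9 = 297 ≡ 25 (mod 34)
Result: 9^45 ≡ 25 (mod 34)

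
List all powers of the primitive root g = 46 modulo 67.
g^1, g^2, ..., g^{66} mod 67: {46, 39, 52, 47, 18, 24, 32, 65, 42, 56, 30, 40, 31, 19, 3, 4, 50, 22, 7, 54, 5, 29, 61, 59, 34, 23, 53, 26, 57, 9, 12, 16, 66, 21, 28, 15, 20, 49, 43, 35, 2, 25, 11, 37, 27, 36, 48, 64, 63, 17, 45, 60, 13, 62, 38, 6, 8, 33, 44, 14, 41, 10, 58, 55, 51, 1}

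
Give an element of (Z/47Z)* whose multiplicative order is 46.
5 has order 46 mod 47 since 5^{46} ≡ 1 (mod 47) and no smaller power works.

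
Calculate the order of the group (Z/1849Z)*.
1806

Prime factorization: 1849 = 43^2
Using the formula φ(n) = n × Π(1 - 1/p) for each prime factor p:
φ(1849) = 1849 × (1 - 1/43)
φ(1849) = 1806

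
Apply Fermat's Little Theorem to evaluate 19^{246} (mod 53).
4

By Fermat's Little Theorem, a^(p-1) ≡ 1 (mod p) for prime p and gcd(a, p) = 1
Here p = 53, so 19^52 ≡ 1 (mod 53)
We can reduce the exponent: 246 mod 52 = 38
So 19^246 ≡ 19^38 (mod 53)
Computing: 19^38 mod 53 = 4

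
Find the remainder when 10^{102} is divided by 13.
By Fermat: 10^{12} ≡ 1 (mod 13). 102 = 8×12 + 6. So 10^{102} ≡ 10^{6} ≡ 1 (mod 13)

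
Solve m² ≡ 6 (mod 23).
The square roots of 6 mod 23 are 12 and 11. Verify: 12² = 144 ≡ 6 (mod 23)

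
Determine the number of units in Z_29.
28

Prime factorization: 29 = 29
Using the formula φ(n) = n × Π(1 - 1/p) for each prime factor p:
φ(29) = 29 × (1 - 1/29)
φ(29) = 28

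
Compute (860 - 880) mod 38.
18

(860 - 880) = -20
-20 mod 38 = 18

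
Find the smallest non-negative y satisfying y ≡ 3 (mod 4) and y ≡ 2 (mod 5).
M = 4 × 5 = 20. M₁ = 5, y₁ ≡ 1 (mod 4). M₂ = 4, y₂ ≡ 4 (mod 5). y = 3×5×1 + 2×4×4 ≡ 7 (mod 20)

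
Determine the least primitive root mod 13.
p - 1 = 12 has prime divisors 2, 3. h is a primitive root mod 13 iff h^(12/q) ≢ 1 (mod 13) for each such q.
h = 2: 2^6 ≡ 12, 2^4 ≡ 3 (mod 13); none is 1, so 2 has order 12 and is a primitive root.
The smallest primitive root mod 13 is g = 2.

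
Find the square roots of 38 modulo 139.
The square roots of 38 mod 139 are 49 and 90. Verify: 49² = 2401 ≡ 38 (mod 139)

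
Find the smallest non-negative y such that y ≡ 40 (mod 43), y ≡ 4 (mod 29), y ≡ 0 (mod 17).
15606

Using the Chinese Remainder Theorem:
M = product of moduli = 21199
For equation 1: M_1 = 493, 493 ≡ 20 (mod 43), inverse of 493 mod 43 is 28 (check: 20 × 28 = 560 ≡ 1 (mod 43))
For equation 2: M_2 = 731, 731 ≡ 6 (mod 29), inverse of 731 mod 29 is 5 (check: 6 × 5 = 30 ≡ 1 (mod 29))
For equation 3: M_3 = 1247, 1247 ≡ 6 (mod 17), inverse of 1247 mod 17 is 3 (check: 6 × 3 = 18 ≡ 1 (mod 17))
Combine: y ≡ Σ r_i×M_i×(M_i⁻¹ mod m_i) = 40×493×28 + 4×731×5 + 0×1247×3 = 552160 + 14620 + 0 = 566780
566780 mod 21199 = 15606
y ≡ 15606 (mod 21199)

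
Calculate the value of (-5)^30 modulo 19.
Using Fermat: (-5)^{18} ≡ 1 (mod 19). 30 ≡ 12 (mod 18). So (-5)^{30} ≡ (-5)^{12} ≡ 11 (mod 19)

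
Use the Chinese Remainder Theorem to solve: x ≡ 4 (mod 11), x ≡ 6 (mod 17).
125

Using the Chinese Remainder Theorem:
M = product of moduli = 187
For equation 1: M_1 = 17, 17 ≡ 6 (mod 11), inverse of 17 mod 11 is 2 (check: 6 × 2 = 12 ≡ 1 (mod 11))
For equation 2: M_2 = 11, 11 ≡ 11 (mod 17), inverse of 11 mod 17 is 14 (check: 11 × 14 = 154 ≡ 1 (mod 17))
Combine: x ≡ Σ r_i×M_i×(M_i⁻¹ mod m_i) = 4×17×2 + 6×11×14 = 136 + 924 = 1060
1060 mod 187 = 125
x ≡ 125 (mod 187)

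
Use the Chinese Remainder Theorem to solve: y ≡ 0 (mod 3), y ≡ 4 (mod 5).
9

Using the Chinese Remainder Theorem:
M = product of moduli = 15
For equation 1: M_1 = 5, 5 ≡ 2 (mod 3), inverse of 5 mod 3 is 2 (check: 2 × 2 = 4 ≡ 1 (mod 3))
For equation 2: M_2 = 3, 3 ≡ 3 (mod 5), inverse of 3 mod 5 is 2 (check: 3 × 2 = 6 ≡ 1 (mod 5))
Combine: y ≡ Σ r_i×M_i×(M_i⁻¹ mod m_i) = 0×5×2 + 4×3×2 = 0 + 24 = 24
24 mod 15 = 9
y ≡ 9 (mod 15)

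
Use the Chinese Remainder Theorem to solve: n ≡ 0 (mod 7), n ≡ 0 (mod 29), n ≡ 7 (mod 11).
1624

Using the Chinese Remainder Theorem:
M = product of moduli = 2233
For equation 1: M_1 = 319, 319 ≡ 4 (mod 7), inverse of 319 mod 7 is 2 (check: 4 × 2 = 8 ≡ 1 (mod 7))
For equation 2: M_2 = 77, 77 ≡ 19 (mod 29), inverse of 77 mod 29 is 26 (check: 19 × 26 = 494 ≡ 1 (mod 29))
For equation 3: M_3 = 203, 203 ≡ 5 (mod 11), inverse of 203 mod 11 is 9 (check: 5 × 9 = 45 ≡ 1 (mod 11))
Combine: n ≡ Σ r_i×M_i×(M_i⁻¹ mod m_i) = 0×319×2 + 0×77×26 + 7×203×9 = 0 + 0 + 12789 = 12789
12789 mod 2233 = 1624
n ≡ 1624 (mod 2233)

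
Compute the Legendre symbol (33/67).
(33/67) = 33^{33} mod 67 = 1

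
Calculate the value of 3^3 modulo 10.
3 = 2 + 1 (binary 11). Repeated squaring mod 10: 3^1 ≡ 3; 3^2 ≡ 3² = 9 ≡ 9. Multiply: 3^3 = 3^2 × 3^1 ≡ 9 × 3 (mod 10): 9 × 3 = 27 ≡ 7. So 3^3 ≡ 7 (mod 10).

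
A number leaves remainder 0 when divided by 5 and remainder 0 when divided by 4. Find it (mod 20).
M = 5 × 4 = 20. M₁ = 4, y₁ ≡ 4 (mod 5). M₂ = 5, y₂ ≡ 1 (mod 4). m = 0×4×4 + 0×5×1 ≡ 0 (mod 20)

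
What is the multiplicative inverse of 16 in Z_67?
21

Using Extended Euclidean Algorithm:
gcd(16, 67) = 1
Bezout coefficients: 16 × 21 + 67 × -5 = 1
So 16 × 21 ≡ 1 (mod 67)
The inverse is 21 mod 67 = 21
Verification: 16 × 21 = 336 = 5 × 67 + 1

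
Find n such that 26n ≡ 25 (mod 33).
20

Since gcd(26, 33) = 1 divides 25, a solution exists.
Multiply both sides by the inverse of 26 mod 33:
  26^(-1) mod 33 = 14
  x ≡ 14 × 25 ≡ 350 ≡ 20 (mod 33)
Verification: 26 × 20 = 520 = 15 × 33 + 25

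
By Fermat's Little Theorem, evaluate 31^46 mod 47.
By Fermat's Little Theorem, 31^{46} ≡ 1 (mod 47) since 47 is prime and gcd(31, 47) = 1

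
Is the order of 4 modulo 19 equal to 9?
Yes, ord_19(4) = 9.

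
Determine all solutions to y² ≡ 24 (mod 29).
The square roots of 24 mod 29 are 16 and 13. Verify: 16² = 256 ≡ 24 (mod 29)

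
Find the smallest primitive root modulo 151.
p - 1 = 150 has prime divisors 2, 3, 5. h is a primitive root mod 151 iff h^(150/q) ≢ 1 (mod 151) for each such q.
h = 2: 2^75 ≡ 1, 2^50 ≡ 32, 2^30 ≡ 1 (mod 151); 2^75 ≡ 1, so not a primitive root.
h = 3: 3^75 ≡ 150, 3^50 ≡ 1, 3^30 ≡ 59 (mod 151); 3^50 ≡ 1, so not a primitive root.
h = 4: 4^75 ≡ 1, 4^50 ≡ 118, 4^30 ≡ 1 (mod 151); 4^75 ≡ 1, so not a primitive root.
h = 5: 5^75 ≡ 1, 5^50 ≡ 32, 5^30 ≡ 8 (mod 151); 5^75 ≡ 1, so not a primitive root.
h = 6: 6^75 ≡ 150, 6^50 ≡ 32, 6^30 ≡ 59 (mod 151); none is 1, so 6 has order 150 and is a primitive root.
The smallest primitive root mod 151 is g = 6.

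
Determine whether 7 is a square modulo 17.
By Euler's criterion: 7^{8} ≡ 16 (mod 17). Since this equals -1 (≡ 16), 7 is not a QR.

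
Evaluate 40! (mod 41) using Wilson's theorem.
By Wilson's theorem, (40)! ≡ -1 ≡ 40 (mod 41)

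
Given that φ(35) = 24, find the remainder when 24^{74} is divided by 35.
By Euler: 24^{24} ≡ 1 (mod 35) since gcd(24, 35) = 1. 74 = 3×24 + 2. So 24^{74} ≡ 24^{2} ≡ 16 (mod 35)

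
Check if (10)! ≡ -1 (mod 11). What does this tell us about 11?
(10)! mod 11 = 10. Since this equals -1 (mod 11), Wilson confirms 11 is prime.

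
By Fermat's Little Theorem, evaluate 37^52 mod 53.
By Fermat's Little Theorem, 37^{52} ≡ 1 (mod 53) since 53 is prime and gcd(37, 53) = 1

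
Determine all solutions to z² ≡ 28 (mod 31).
The square roots of 28 mod 31 are 20 and 11. Verify: 20² = 400 ≡ 28 (mod 31)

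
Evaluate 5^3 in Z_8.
3 = 2 + 1 (binary 11). Repeated squaring mod 8: 5^1 ≡ 5; 5^2 ≡ 5² = 25 ≡ 1. Multiply: 5^3 = 5^2 × 5^1 ≡ 1 × 5 (mod 8): 1 × 5 = 5 ≡ 5. So 5^3 ≡ 5 (mod 8).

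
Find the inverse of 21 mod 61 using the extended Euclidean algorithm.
Extended GCD: 21(-29) + 61(10) = 1. So 21^(-1) ≡ 32 ≡ 32 (mod 61). Verify: 21 × 32 = 672 ≡ 1 (mod 61)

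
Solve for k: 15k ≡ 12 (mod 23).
10

Since gcd(15, 23) = 1 divides 12, a solution exists.
Multiply both sides by the inverse of 15 mod 23:
  15^(-1) mod 23 = 20
  x ≡ 20 × 12 ≡ 240 ≡ 10 (mod 23)
Verification: 15 × 10 = 150 = 6 × 23 + 12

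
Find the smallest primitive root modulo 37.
p - 1 = 36 has prime divisors 2, 3. h is a primitive root mod 37 iff h^(36/q) ≢ 1 (mod 37) for each such q.
h = 2: 2^18 ≡ 36, 2^12 ≡ 26 (mod 37); none is 1, so 2 has order 36 and is a primitive root.
The smallest primitive root mod 37 is g = 2.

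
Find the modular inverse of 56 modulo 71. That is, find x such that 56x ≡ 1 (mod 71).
52

Using Extended Euclidean Algorithm:
gcd(56, 71) = 1
Bezout coefficients: 56 × -19 + 71 × 15 = 1
So 56 × -19 ≡ 1 (mod 71)
The inverse is -19 mod 71 = 52
Verification: 56 × 52 = 2912 = 41 × 71 + 1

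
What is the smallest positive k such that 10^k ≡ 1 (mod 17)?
Powers of 10 mod 17: 10^1≡10, 10^2≡15, 10^3≡14, 10^4≡4, 10^5≡6, 10^6≡9, 10^7≡5, 10^8≡16, 10^9≡7, 10^10≡2, 10^11≡3, 10^12≡13, 10^13≡11, 10^14≡8, 10^15≡12, 10^16≡1. Order = 16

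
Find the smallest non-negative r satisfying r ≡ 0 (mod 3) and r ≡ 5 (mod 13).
M = 3 × 13 = 39. M₁ = 13, y₁ ≡ 1 (mod 3). M₂ = 3, y₂ ≡ 9 (mod 13). r = 0×13×1 + 5×3×9 ≡ 18 (mod 39)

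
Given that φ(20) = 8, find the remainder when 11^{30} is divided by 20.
By Euler: 11^{8} ≡ 1 (mod 20) since gcd(11, 20) = 1. 30 = 3×8 + 6. So 11^{30} ≡ 11^{6} ≡ 1 (mod 20)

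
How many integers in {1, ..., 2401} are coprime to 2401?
2058

Prime factorization: 2401 = 7^4
Using the formula φ(n) = n × Π(1 - 1/p) for each prime factor p:
φ(2401) = 2401 × (1 - 1/7)
φ(2401) = 2058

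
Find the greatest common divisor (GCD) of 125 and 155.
5

Using the Euclidean algorithm:
125 = 0 × 155 + 125
155 = 1 × 125 + 30
125 = 4 × 30 + 5
30 = 6 × 5 + 0

GCD(125, 155) = 5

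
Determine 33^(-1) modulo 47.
33^(-1) ≡ 10 (mod 47). Verification: 33 × 10 = 330 ≡ 1 (mod 47)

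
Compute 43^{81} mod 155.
153

Using successive squaring:
Binary expansion of 81: 1010001
Powers of 43 mod 155 (each is the square of the previous):
  43^1 ≡ 43 (mod 155)
  43^2 ≡ 43² = 1849 ≡ 144 (mod 155)
  43^4 ≡ 144² = 20736 ≡ 121 (mod 155)
  43^8 ≡ 121² = 14641 ≡ 71 (mod 155)
  43^16 ≡ 71² = 5041 ≡ 81 (mod 155)
  43^32 ≡ 81² = 6561 ≡ 51 (mod 155)
  43^64 ≡ 51² = 2601 ≡ 121 (mod 155)
81 = 64 + 16 + 1, so 43^81 = 43^64 × 43^16 × 43^1 ≡ 121 × 81 × 43 (mod 155)
Multiplying step by step:
  121 × 81 = 9801 ≡ 36 (mod 155)
  36 × 43 = 1548 ≡ 153 (mod 155)
Result: 43^81 ≡ 153 (mod 155)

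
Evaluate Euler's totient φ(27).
18

Prime factorization: 27 = 3^3
Using the formula φ(n) = n × Π(1 - 1/p) for each prime factor p:
φ(27) = 27 × (1 - 1/3)
φ(27) = 18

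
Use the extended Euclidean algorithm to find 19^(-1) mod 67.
Extended GCD: 19(-7) + 67(2) = 1. So 19^(-1) ≡ 60 ≡ 60 (mod 67). Verify: 19 × 60 = 1140 ≡ 1 (mod 67)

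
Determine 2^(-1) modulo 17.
2^(-1) ≡ 9 (mod 17). Verification: 2 × 9 = 18 ≡ 1 (mod 17)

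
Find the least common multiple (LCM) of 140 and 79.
11060

First find GCD(140, 79) using the Euclidean algorithm:
140 = 1 × 79 + 61
79 = 1 × 61 + 18
61 = 3 × 18 + 7
18 = 2 × 7 + 4
7 = 1 × 4 + 3
4 = 1 × 3 + 1
3 = 3 × 1 + 0
GCD(140, 79) = 1

LCM formula: LCM(a, b) = (a × b) / GCD(a, b)
LCM(140, 79) = (140 × 79) / 1
LCM(140, 79) = 11060 / 1
LCM(140, 79) = 11060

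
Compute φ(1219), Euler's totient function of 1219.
1144

Prime factorization: 1219 = 23 × 53
Using the formula φ(n) = n × Π(1 - 1/p) for each prime factor p:
φ(1219) = 1219 × (1 - 1/23) × (1 - 1/53)
φ(1219) = 1144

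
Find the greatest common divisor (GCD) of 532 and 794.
2

Using the Euclidean algorithm:
532 = 0 × 794 + 532
794 = 1 × 532 + 262
532 = 2 × 262 + 8
262 = 32 × 8 + 6
8 = 1 × 6 + 2
6 = 3 × 2 + 0

GCD(532, 794) = 2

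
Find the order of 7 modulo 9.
Powers of 7 mod 9: 7^1≡7, 7^2≡4, 7^3≡1. Order = 3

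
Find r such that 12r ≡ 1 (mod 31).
12^(-1) ≡ 13 (mod 31). Verification: 12 × 13 = 156 ≡ 1 (mod 31)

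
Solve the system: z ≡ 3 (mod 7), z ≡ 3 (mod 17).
M = 7 × 17 = 119. M₁ = 17, y₁ ≡ 5 (mod 7). M₂ = 7, y₂ ≡ 5 (mod 17). z = 3×17×5 + 3×7×5 ≡ 3 (mod 119)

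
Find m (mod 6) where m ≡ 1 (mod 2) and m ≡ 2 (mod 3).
M = 2 × 3 = 6. M₁ = 3, y₁ ≡ 1 (mod 2). M₂ = 2, y₂ ≡ 2 (mod 3). m = 1×3×1 + 2×2×2 ≡ 5 (mod 6)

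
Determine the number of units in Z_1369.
1332

Prime factorization: 1369 = 37^2
Using the formula φ(n) = n × Π(1 - 1/p) for each prime factor p:
φ(1369) = 1369 × (1 - 1/37)
φ(1369) = 1332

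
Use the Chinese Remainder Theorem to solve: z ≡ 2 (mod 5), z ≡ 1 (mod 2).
M = 5 × 2 = 10. M₁ = 2, y₁ ≡ 3 (mod 5). M₂ = 5, y₂ ≡ 1 (mod 2). z = 2×2×3 + 1×5×1 ≡ 7 (mod 10)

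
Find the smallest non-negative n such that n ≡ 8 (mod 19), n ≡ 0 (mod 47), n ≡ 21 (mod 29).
18001

Using the Chinese Remainder Theorem:
M = product of moduli = 25897
For equation 1: M_1 = 1363, 1363 ≡ 14 (mod 19), inverse of 1363 mod 19 is 15 (check: 14 × 15 = 210 ≡ 1 (mod 19))
For equation 2: M_2 = 551, 551 ≡ 34 (mod 47), inverse of 551 mod 47 is 18 (check: 34 × 18 = 612 ≡ 1 (mod 47))
For equation 3: M_3 = 893, 893 ≡ 23 (mod 29), inverse of 893 mod 29 is 24 (check: 23 × 24 = 552 ≡ 1 (mod 29))
Combine: n ≡ Σ r_i×M_i×(M_i⁻¹ mod m_i) = 8×1363×15 + 0×551×18 + 21×893×24 = 163560 + 0 + 450072 = 613632
613632 mod 25897 = 18001
n ≡ 18001 (mod 25897)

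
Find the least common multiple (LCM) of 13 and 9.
117

First find GCD(13, 9) using the Euclidean algorithm:
13 = 1 × 9 + 4
9 = 2 × 4 + 1
4 = 4 × 1 + 0
GCD(13, 9) = 1

LCM formula: LCM(a, b) = (a × b) / GCD(a, b)
LCM(13, 9) = (13 × 9) / 1
LCM(13, 9) = 117 / 1
LCM(13, 9) = 117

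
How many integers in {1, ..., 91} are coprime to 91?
72

Prime factorization: 91 = 7 × 13
Using the formula φ(n) = n × Π(1 - 1/p) for each prime factor p:
φ(91) = 91 × (1 - 1/7) × (1 - 1/13)
φ(91) = 72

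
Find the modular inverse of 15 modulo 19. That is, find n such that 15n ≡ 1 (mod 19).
14

Using Extended Euclidean Algorithm:
gcd(15, 19) = 1
Bezout coefficients: 15 × -5 + 19 × 4 = 1
So 15 × -5 ≡ 1 (mod 19)
The inverse is -5 mod 19 = 14
Verification: 15 × 14 = 210 = 11 × 19 + 1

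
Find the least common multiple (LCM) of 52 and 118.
3068

First find GCD(52, 118) using the Euclidean algorithm:
52 = 0 × 118 + 52
118 = 2 × 52 + 14
52 = 3 × 14 + 10
14 = 1 × 10 + 4
10 = 2 × 4 + 2
4 = 2 × 2 + 0
GCD(52, 118) = 2

LCM formula: LCM(a, b) = (a × b) / GCD(a, b)
LCM(52, 118) = (52 × 118) / 2
LCM(52, 118) = 6136 / 2
LCM(52, 118) = 3068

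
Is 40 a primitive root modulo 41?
No

To verify, check if 40^(40/q) ≢ 1 (mod 41) for each prime divisor q of 40
Divisors of 40 = 40: [1, 2, 4, 5, 8, 10, 20, 40]
  40^(40/2) = 40^20 ≡ 1 (mod 41)
  40^(40/5) = 40^8 ≡ 1 (mod 41)
Conclusion: 40 is not a primitive root modulo 41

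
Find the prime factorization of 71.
71

Divide by primes starting from smallest:
71 ÷ 71 = 1

71 = 71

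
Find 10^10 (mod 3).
10 ≡ 1 (mod 3). 10 = 8 + 2 (binary 1010). Repeated squaring mod 3: 1^1 ≡ 1; 1^2 ≡ 1² = 1 ≡ 1; 1^4 ≡ 1² = 1 ≡ 1; 1^8 ≡ 1² = 1 ≡ 1. Multiply: 10^10 ≡ 1^8 × 1^2 ≡ 1 × 1 (mod 3): 1 × 1 = 1 ≡ 1. So 10^10 ≡ 1 (mod 3).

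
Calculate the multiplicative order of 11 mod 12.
Powers of 11 mod 12: 11^1≡11, 11^2≡1. Order = 2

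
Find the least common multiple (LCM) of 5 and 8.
40

First find GCD(5, 8) using the Euclidean algorithm:
5 = 0 × 8 + 5
8 = 1 × 5 + 3
5 = 1 × 3 + 2
3 = 1 × 2 + 1
2 = 2 × 1 + 0
GCD(5, 8) = 1

LCM formula: LCM(a, b) = (a × b) / GCD(a, b)
LCM(5, 8) = (5 × 8) / 1
LCM(5, 8) = 40 / 1
LCM(5, 8) = 40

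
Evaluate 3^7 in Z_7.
7 = 4 + 2 + 1 (binary 111). Repeated squaring mod 7: 3^1 ≡ 3; 3^2 ≡ 3² = 9 ≡ 2; 3^4 ≡ 2² = 4 ≡ 4. Multiply: 3^7 = 3^4 × 3^2 × 3^1 ≡ 4 × 2 × 3 (mod 7): 4 × 2 = 8 ≡ 1; 1 × 3 = 3 ≡ 3. So 3^7 ≡ 3 (mod 7).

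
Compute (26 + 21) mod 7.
5

(26 + 21) = 47
47 mod 7 = 5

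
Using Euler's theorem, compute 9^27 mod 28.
By Euler: 9^{12} ≡ 1 (mod 28) since gcd(9, 28) = 1. 27 = 2×12 + 3. So 9^{27} ≡ 9^{3} ≡ 1 (mod 28)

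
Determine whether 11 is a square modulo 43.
By Euler's criterion: 11^{21} ≡ 1 (mod 43). Since this equals 1, 11 is a QR.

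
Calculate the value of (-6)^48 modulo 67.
Using repeated squaring. (-6) ≡ 61 (mod 67). 48 = 32 + 16 (binary 110000). Repeated squaring mod 67: 61^1 ≡ 61; 61^2 ≡ 61² = 3721 ≡ 36; 61^4 ≡ 36² = 1296 ≡ 23; 61^8 ≡ 23² = 529 ≡ 60; 61^16 ≡ 60² = 3600 ≡ 49; 61^32 ≡ 49² = 2401 ≡ 56. Multiply: (-6)^48 ≡ 61^32 × 61^16 ≡ 56 × 49 (mod 67): 56 × 49 = 2744 ≡ 64. So (-6)^48 ≡ 64 (mod 67).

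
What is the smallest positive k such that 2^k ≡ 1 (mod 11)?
Powers of 2 mod 11: 2^1≡2, 2^2≡4, 2^3≡8, 2^4≡5, 2^5≡10, 2^6≡9, 2^7≡7, 2^8≡3, 2^9≡6, 2^10≡1. Order = 10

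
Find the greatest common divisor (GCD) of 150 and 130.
10

Using the Euclidean algorithm:
150 = 1 × 130 + 20
130 = 6 × 20 + 10
20 = 2 × 10 + 0

GCD(150, 130) = 10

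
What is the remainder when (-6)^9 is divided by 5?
(-6) ≡ 4 (mod 5). 9 = 8 + 1 (binary 1001). Repeated squaring mod 5: 4^1 ≡ 4; 4^2 ≡ 4² = 16 ≡ 1; 4^4 ≡ 1² = 1 ≡ 1; 4^8 ≡ 1² = 1 ≡ 1. Multiply: (-6)^9 ≡ 4^8 × 4^1 ≡ 1 × 4 (mod 5): 1 × 4 = 4 ≡ 4. So (-6)^9 ≡ 4 (mod 5).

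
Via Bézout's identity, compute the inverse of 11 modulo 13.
Extended GCD: 11(6) + 13(-5) = 1. So 11^(-1) ≡ 6 ≡ 6 (mod 13). Verify: 11 × 6 = 66 ≡ 1 (mod 13)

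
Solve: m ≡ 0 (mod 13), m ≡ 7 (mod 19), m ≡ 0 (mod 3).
M = 13 × 19 × 3 = 741. M₁ = 57, y₁ ≡ 8 (mod 13). M₂ = 39, y₂ ≡ 1 (mod 19). M₃ = 247, y₃ ≡ 1 (mod 3). m = 0×57×8 + 7×39×1 + 0×247×1 ≡ 273 (mod 741)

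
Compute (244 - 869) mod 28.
19

(244 - 869) = -625
-625 mod 28 = 19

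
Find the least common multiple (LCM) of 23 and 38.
874

First find GCD(23, 38) using the Euclidean algorithm:
23 = 0 × 38 + 23
38 = 1 × 23 + 15
23 = 1 × 15 + 8
15 = 1 × 8 + 7
8 = 1 × 7 + 1
7 = 7 × 1 + 0
GCD(23, 38) = 1

LCM formula: LCM(a, b) = (a × b) / GCD(a, b)
LCM(23, 38) = (23 × 38) / 1
LCM(23, 38) = 874 / 1
LCM(23, 38) = 874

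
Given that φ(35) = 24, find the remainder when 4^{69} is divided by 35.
By Euler: 4^{24} ≡ 1 (mod 35) since gcd(4, 35) = 1. 69 = 2×24 + 21. So 4^{69} ≡ 4^{21} ≡ 29 (mod 35)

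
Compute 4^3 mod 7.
3 = 2 + 1 (binary 11). Repeated squaring mod 7: 4^1 ≡ 4; 4^2 ≡ 4² = 16 ≡ 2. Multiply: 4^3 = 4^2 × 4^1 ≡ 2 × 4 (mod 7): 2 × 4 = 8 ≡ 1. So 4^3 ≡ 1 (mod 7).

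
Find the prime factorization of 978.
2 × 3 × 163

Divide by primes starting from smallest:
978 ÷ 2 = 489
489 ÷ 3 = 163
163 ÷ 163 = 1

978 = 2 × 3 × 163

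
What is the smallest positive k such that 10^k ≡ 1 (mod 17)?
Powers of 10 mod 17: 10^1≡10, 10^2≡15, 10^3≡14, 10^4≡4, 10^5≡6, 10^6≡9, 10^7≡5, 10^8≡16, 10^9≡7, 10^10≡2, 10^11≡3, 10^12≡13, 10^13≡11, 10^14≡8, 10^15≡12, 10^16≡1. Order = 16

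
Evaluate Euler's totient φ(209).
180

Prime factorization: 209 = 11 × 19
Using the formula φ(n) = n × Π(1 - 1/p) for each prime factor p:
φ(209) = 209 × (1 - 1/11) × (1 - 1/19)
φ(209) = 180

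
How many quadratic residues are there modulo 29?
For prime 29, there are (p-1)/2 = (29-1)/2 = 14 quadratic residues (excluding 0).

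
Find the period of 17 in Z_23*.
Powers of 17 mod 23: 17^1≡17, 17^2≡13, 17^3≡14, 17^4≡8, 17^5≡21, 17^6≡12, 17^7≡20, 17^8≡18, 17^9≡7, 17^10≡4, 17^11≡22, 17^12≡6, 17^13≡10, 17^14≡9, 17^15≡15, 17^16≡2, 17^17≡11, 17^18≡3, 17^19≡5, 17^20≡16, 17^21≡19, 17^22≡1. Order = 22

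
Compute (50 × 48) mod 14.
6

(50 × 48) = 2400
2400 mod 14 = 6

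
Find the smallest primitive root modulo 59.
p - 1 = 58 has prime divisors 2, 29. h is a primitive root mod 59 iff h^(58/q) ≢ 1 (mod 59) for each such q.
h = 2: 2^29 ≡ 58, 2^2 ≡ 4 (mod 59); none is 1, so 2 has order 58 and is a primitive root.
The smallest primitive root mod 59 is g = 2.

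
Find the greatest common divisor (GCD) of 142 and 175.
1

Using the Euclidean algorithm:
142 = 0 × 175 + 142
175 = 1 × 142 + 33
142 = 4 × 33 + 10
33 = 3 × 10 + 3
10 = 3 × 3 + 1
3 = 3 × 1 + 0

GCD(142, 175) = 1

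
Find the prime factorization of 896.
2^7 × 7

Divide by primes starting from smallest:
896 ÷ 2 = 448
448 ÷ 2 = 224
224 ÷ 2 = 112
112 ÷ 2 = 56
56 ÷ 2 = 28
28 ÷ 2 = 14
14 ÷ 2 = 7
7 ÷ 7 = 1

896 = 2^7 × 7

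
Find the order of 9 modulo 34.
Powers of 9 mod 34: 9^1≡9, 9^2≡13, 9^3≡15, 9^4≡33, 9^5≡25, 9^6≡21, 9^7≡19, 9^8≡1. Order = 8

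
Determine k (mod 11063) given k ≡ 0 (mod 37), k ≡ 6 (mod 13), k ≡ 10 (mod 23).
9509

Using the Chinese Remainder Theorem:
M = product of moduli = 11063
For equation 1: M_1 = 299, 299 ≡ 3 (mod 37), inverse of 299 mod 37 is 25 (check: 3 × 25 = 75 ≡ 1 (mod 37))
For equation 2: M_2 = 851, 851 ≡ 6 (mod 13), inverse of 851 mod 13 is 11 (check: 6 × 11 = 66 ≡ 1 (mod 13))
For equation 3: M_3 = 481, 481 ≡ 21 (mod 23), inverse of 481 mod 23 is 11 (check: 21 × 11 = 231 ≡ 1 (mod 23))
Combine: k ≡ Σ r_i×M_i×(M_i⁻¹ mod m_i) = 0×299×25 + 6×851×11 + 10×481×11 = 0 + 56166 + 52910 = 109076
109076 mod 11063 = 9509
k ≡ 9509 (mod 11063)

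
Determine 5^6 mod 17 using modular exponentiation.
6 = 4 + 2 (binary 110). Repeated squaring mod 17: 5^1 ≡ 5; 5^2 ≡ 5² = 25 ≡ 8; 5^4 ≡ 8² = 64 ≡ 13. Multiply: 5^6 = 5^4 × 5^2 ≡ 13 × 8 (mod 17): 13 × 8 = 104 ≡ 2. So 5^6 ≡ 2 (mod 17).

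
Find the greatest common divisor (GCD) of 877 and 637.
1

Using the Euclidean algorithm:
877 = 1 × 637 + 240
637 = 2 × 240 + 157
240 = 1 × 157 + 83
157 = 1 × 83 + 74
83 = 1 × 74 + 9
74 = 8 × 9 + 2
9 = 4 × 2 + 1
2 = 2 × 1 + 0

GCD(877, 637) = 1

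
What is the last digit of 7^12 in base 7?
Using repeated squaring. 7 ≡ 0 (mod 7). 12 = 8 + 4 (binary 1100). Repeated squaring mod 7: 0^1 ≡ 0; 0^2 ≡ 0² = 0 ≡ 0; 0^4 ≡ 0² = 0 ≡ 0; 0^8 ≡ 0² = 0 ≡ 0. Multiply: 7^12 ≡ 0^8 × 0^4 ≡ 0 × 0 (mod 7): 0 × 0 = 0 ≡ 0. So 7^12 ≡ 0 (mod 7).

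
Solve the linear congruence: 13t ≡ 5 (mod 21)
2

Since gcd(13, 21) = 1 divides 5, a solution exists.
Multiply both sides by the inverse of 13 mod 21:
  13^(-1) mod 21 = 13
  x ≡ 13 × 5 ≡ 65 ≡ 2 (mod 21)
Verification: 13 × 2 = 26 = 1 × 21 + 5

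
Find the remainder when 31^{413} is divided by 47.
By Fermat: 31^{46} ≡ 1 (mod 47). 413 = 8×46 + 45. So 31^{413} ≡ 31^{45} ≡ 44 (mod 47)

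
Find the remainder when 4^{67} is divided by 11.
By Fermat: 4^{10} ≡ 1 (mod 11). 67 = 6×10 + 7. So 4^{67} ≡ 4^{7} ≡ 5 (mod 11)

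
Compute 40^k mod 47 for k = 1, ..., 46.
g^1, g^2, ..., g^{46} mod 47: {40, 2, 33, 4, 19, 8, 38, 16, 29, 32, 11, 17, 22, 34, 44, 21, 41, 42, 35, 37, 23, 27, 46, 7, 45, 14, 43, 28, 39, 9, 31, 18, 15, 36, 30, 25, 13, 3, 26, 6, 5, 12, 10, 24, 20, 1}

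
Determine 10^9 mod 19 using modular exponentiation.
9 = 8 + 1 (binary 1001). Repeated squaring mod 19: 10^1 ≡ 10; 10^2 ≡ 10² = 100 ≡ 5; 10^4 ≡ 5² = 25 ≡ 6; 10^8 ≡ 6² = 36 ≡ 17. Multiply: 10^9 = 10^8 × 10^1 ≡ 17 × 10 (mod 19): 17 × 10 = 170 ≡ 18. So 10^9 ≡ 18 (mod 19).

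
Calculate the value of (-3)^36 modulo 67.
Using repeated squaring. (-3) ≡ 64 (mod 67). 36 = 32 + 4 (binary 100100). Repeated squaring mod 67: 64^1 ≡ 64; 64^2 ≡ 64² = 4096 ≡ 9; 64^4 ≡ 9² = 81 ≡ 14; 64^8 ≡ 14² = 196 ≡ 62; 64^16 ≡ 62² = 3844 ≡ 25; 64^32 ≡ 25² = 625 ≡ 22. Multiply: (-3)^36 ≡ 64^32 × 64^4 ≡ 22 × 14 (mod 67): 22 × 14 = 308 ≡ 40. So (-3)^36 ≡ 40 (mod 67).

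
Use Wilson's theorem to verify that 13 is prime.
(12)! mod 13 = 12. Since this equals -1 (mod 13), Wilson confirms 13 is prime.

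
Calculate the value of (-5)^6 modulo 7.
(-5) ≡ 2 (mod 7). 6 = 4 + 2 (binary 110). Repeated squaring mod 7: 2^1 ≡ 2; 2^2 ≡ 2² = 4 ≡ 4; 2^4 ≡ 4² = 16 ≡ 2. Multiply: (-5)^6 ≡ 2^4 × 2^2 ≡ 2 × 4 (mod 7): 2 × 4 = 8 ≡ 1. So (-5)^6 ≡ 1 (mod 7).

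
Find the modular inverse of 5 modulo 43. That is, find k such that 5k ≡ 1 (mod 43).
26

Using Extended Euclidean Algorithm:
gcd(5, 43) = 1
Bezout coefficients: 5 × -17 + 43 × 2 = 1
So 5 × -17 ≡ 1 (mod 43)
The inverse is -17 mod 43 = 26
Verification: 5 × 26 = 130 = 3 × 43 + 1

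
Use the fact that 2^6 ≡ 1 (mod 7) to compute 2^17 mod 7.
By Fermat: 2^{6} ≡ 1 (mod 7). 17 = 2×6 + 5. So 2^{17} ≡ 2^{5} ≡ 4 (mod 7)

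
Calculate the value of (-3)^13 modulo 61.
Using repeated squaring. (-3) ≡ 58 (mod 61). 13 = 8 + 4 + 1 (binary 1101). Repeated squaring mod 61: 58^1 ≡ 58; 58^2 ≡ 58² = 3364 ≡ 9; 58^4 ≡ 9² = 81 ≡ 20; 58^8 ≡ 20² = 400 ≡ 34. Multiply: (-3)^13 ≡ 58^8 × 58^4 × 58^1 ≡ 34 × 20 × 58 (mod 61): 34 × 20 = 680 ≡ 9; 9 × 58 = 522 ≡ 34. So (-3)^13 ≡ 34 (mod 61).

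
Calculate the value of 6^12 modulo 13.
Using Fermat: 6^{12} ≡ 1 (mod 13). 12 ≡ 0 (mod 12). So 6^{12} ≡ 6^{0} ≡ 1 (mod 13)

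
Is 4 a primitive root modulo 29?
p - 1 = 28 has prime divisors 2, 7. Check 4^(28/q) mod 29 for each: 4^(28/2) = 4^14 ≡ 1, 4^(28/7) = 4^4 ≡ 24 (mod 29). Since 4^14 ≡ 1 (mod 29), the order of 4 divides 14 (in fact the order is 14) ≠ 28, so it is not a primitive root.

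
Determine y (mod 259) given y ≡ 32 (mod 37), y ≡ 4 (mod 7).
32

Using the Chinese Remainder Theorem:
M = product of moduli = 259
For equation 1: M_1 = 7, 7 ≡ 7 (mod 37), inverse of 7 mod 37 is 16 (check: 7 × 16 = 112 ≡ 1 (mod 37))
For equation 2: M_2 = 37, 37 ≡ 2 (mod 7), inverse of 37 mod 7 is 4 (check: 2 × 4 = 8 ≡ 1 (mod 7))
Combine: y ≡ Σ r_i×M_i×(M_i⁻¹ mod m_i) = 32×7×16 + 4×37×4 = 3584 + 592 = 4176
4176 mod 259 = 32
y ≡ 32 (mod 259)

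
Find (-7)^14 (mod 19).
Using repeated squaring. (-7) ≡ 12 (mod 19). 14 = 8 + 4 + 2 (binary 1110). Repeated squaring mod 19: 12^1 ≡ 12; 12^2 ≡ 12² = 144 ≡ 11; 12^4 ≡ 11² = 121 ≡ 7; 12^8 ≡ 7² = 49 ≡ 11. Multiply: (-7)^14 ≡ 12^8 × 12^4 × 12^2 ≡ 11 × 7 × 11 (mod 19): 11 × 7 = 77 ≡ 1; 1 × 11 = 11 ≡ 11. So (-7)^14 ≡ 11 (mod 19).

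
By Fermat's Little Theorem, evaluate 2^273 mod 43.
By Fermat: 2^{42} ≡ 1 (mod 43). 273 = 6×42 + 21. So 2^{273} ≡ 2^{21} ≡ 42 (mod 43)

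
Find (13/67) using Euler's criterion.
(13/67) = 13^{33} mod 67 = -1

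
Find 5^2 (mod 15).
2 = 2 (binary 10). Repeated squaring mod 15: 5^1 ≡ 5; 5^2 ≡ 5² = 25 ≡ 10. So 5^2 ≡ 10 (mod 15).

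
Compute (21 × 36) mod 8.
4

(21 × 36) = 756
756 mod 8 = 4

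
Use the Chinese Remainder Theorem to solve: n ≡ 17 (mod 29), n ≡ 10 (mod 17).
452

Using the Chinese Remainder Theorem:
M = product of moduli = 493
For equation 1: M_1 = 17, 17 ≡ 17 (mod 29), inverse of 17 mod 29 is 12 (check: 17 × 12 = 204 ≡ 1 (mod 29))
For equation 2: M_2 = 29, 29 ≡ 12 (mod 17), inverse of 29 mod 17 is 10 (check: 12 × 10 = 120 ≡ 1 (mod 17))
Combine: n ≡ Σ r_i×M_i×(M_i⁻¹ mod m_i) = 17×17×12 + 10×29×10 = 3468 + 2900 = 6368
6368 mod 493 = 452
n ≡ 452 (mod 493)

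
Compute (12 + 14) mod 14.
12

(12 + 14) = 26
26 mod 14 = 12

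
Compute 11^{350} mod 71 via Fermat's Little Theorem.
1

By Fermat's Little Theorem, a^(p-1) ≡ 1 (mod p) for prime p and gcd(a, p) = 1
Here p = 71, so 11^70 ≡ 1 (mod 71)
We can reduce the exponent: 350 mod 70 = 0
So 11^350 ≡ 11^0 (mod 71)
Computing: 11^0 mod 71 = 1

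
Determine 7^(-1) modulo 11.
7^(-1) ≡ 8 (mod 11). Verification: 7 × 8 = 56 ≡ 1 (mod 11)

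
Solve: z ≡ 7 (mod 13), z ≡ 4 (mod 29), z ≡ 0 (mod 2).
M = 13 × 29 × 2 = 754. M₁ = 58, y₁ ≡ 11 (mod 13). M₂ = 26, y₂ ≡ 19 (mod 29). M₃ = 377, y₃ ≡ 1 (mod 2). z = 7×58×11 + 4×26×19 + 0×377×1 ≡ 410 (mod 754)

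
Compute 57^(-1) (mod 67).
20

Using Extended Euclidean Algorithm:
gcd(57, 67) = 1
Bezout coefficients: 57 × 20 + 67 × -17 = 1
So 57 × 20 ≡ 1 (mod 67)
The inverse is 20 mod 67 = 20
Verification: 57 × 20 = 1140 = 17 × 67 + 1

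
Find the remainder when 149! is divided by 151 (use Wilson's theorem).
(150)! = (149)! × (150) ≡ -1 (mod 151). So (149)! ≡ -1 × (150)^(-1) ≡ (-1)×(-1) = 1 (mod 151)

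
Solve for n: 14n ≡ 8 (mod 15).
7

Since gcd(14, 15) = 1 divides 8, a solution exists.
Multiply both sides by the inverse of 14 mod 15:
  14^(-1) mod 15 = 14
  x ≡ 14 × 8 ≡ 112 ≡ 7 (mod 15)
Verification: 14 × 7 = 98 = 6 × 15 + 8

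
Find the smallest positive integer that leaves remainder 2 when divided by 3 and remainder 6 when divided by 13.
M = 3 × 13 = 39. M₁ = 13, y₁ ≡ 1 (mod 3). M₂ = 3, y₂ ≡ 9 (mod 13). k = 2×13×1 + 6×3×9 ≡ 32 (mod 39). The smallest positive such number is 32.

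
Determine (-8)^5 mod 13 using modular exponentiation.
(-8) ≡ 5 (mod 13). 5 = 4 + 1 (binary 101). Repeated squaring mod 13: 5^1 ≡ 5; 5^2 ≡ 5² = 25 ≡ 12; 5^4 ≡ 12² = 144 ≡ 1. Multiply: (-8)^5 ≡ 5^4 × 5^1 ≡ 1 × 5 (mod 13): 1 × 5 = 5 ≡ 5. So (-8)^5 ≡ 5 (mod 13).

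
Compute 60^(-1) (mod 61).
60

Using Extended Euclidean Algorithm:
gcd(60, 61) = 1
Bezout coefficients: 60 × -1 + 61 × 1 = 1
So 60 × -1 ≡ 1 (mod 61)
The inverse is -1 mod 61 = 60
Verification: 60 × 60 = 3600 = 59 × 61 + 1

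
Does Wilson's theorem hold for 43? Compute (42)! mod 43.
(42)! mod 43 = 42. Since this equals -1 (mod 43), Wilson confirms 43 is prime.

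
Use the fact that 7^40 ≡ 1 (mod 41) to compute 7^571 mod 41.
By Fermat: 7^{40} ≡ 1 (mod 41). 571 ≡ 11 (mod 40). So 7^{571} ≡ 7^{11} ≡ 22 (mod 41)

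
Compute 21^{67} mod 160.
141

Using successive squaring:
Binary expansion of 67: 1000011
Powers of 21 mod 160 (each is the square of the previous):
  21^1 ≡ 21 (mod 160)
  21^2 ≡ 21² = 441 ≡ 121 (mod 160)
  21^4 ≡ 121² = 14641 ≡ 81 (mod 160)
  21^8 ≡ 81² = 6561 ≡ 1 (mod 160)
  21^16 ≡ 1² = 1 ≡ 1 (mod 160)
  21^32 ≡ 1² = 1 ≡ 1 (mod 160)
  21^64 ≡ 1² = 1 ≡ 1 (mod 160)
67 = 64 + 2 + 1, so 21^67 = 21^64 × 21^2 × 21^1 ≡ 1 × 121 × 21 (mod 160)
Multiplying step by step:
  1 × 121 = 121 ≡ 121 (mod 160)
  121 × 21 = 2541 ≡ 141 (mod 160)
Result: 21^67 ≡ 141 (mod 160)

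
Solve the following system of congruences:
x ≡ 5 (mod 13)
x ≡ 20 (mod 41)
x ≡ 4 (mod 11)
2644

Using the Chinese Remainder Theorem:
M = product of moduli = 5863
For equation 1: M_1 = 451, 451 ≡ 9 (mod 13), inverse of 451 mod 13 is 3 (check: 9 × 3 = 27 ≡ 1 (mod 13))
For equation 2: M_2 = 143, 143 ≡ 20 (mod 41), inverse of 143 mod 41 is 39 (check: 20 × 39 = 780 ≡ 1 (mod 41))
For equation 3: M_3 = 533, 533 ≡ 5 (mod 11), inverse of 533 mod 11 is 9 (check: 5 × 9 = 45 ≡ 1 (mod 11))
Combine: x ≡ Σ r_i×M_i×(M_i⁻¹ mod m_i) = 5×451×3 + 20×143×39 + 4×533×9 = 6765 + 111540 + 19188 = 137493
137493 mod 5863 = 2644
x ≡ 2644 (mod 5863)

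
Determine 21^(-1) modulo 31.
21^(-1) ≡ 3 (mod 31). Verification: 21 × 3 = 63 ≡ 1 (mod 31)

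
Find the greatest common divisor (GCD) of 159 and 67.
1

Using the Euclidean algorithm:
159 = 2 × 67 + 25
67 = 2 × 25 + 17
25 = 1 × 17 + 8
17 = 2 × 8 + 1
8 = 8 × 1 + 0

GCD(159, 67) = 1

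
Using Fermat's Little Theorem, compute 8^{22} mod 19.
11

By Fermat's Little Theorem, a^(p-1) ≡ 1 (mod p) for prime p and gcd(a, p) = 1
Here p = 19, so 8^18 ≡ 1 (mod 19)
We can reduce the exponent: 22 mod 18 = 4
So 8^22 ≡ 8^4 (mod 19)
Computing: 8^4 mod 19 = 11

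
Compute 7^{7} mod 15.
13

Using successive squaring:
Binary expansion of 7: 111
Powers of 7 mod 15 (each is the square of the previous):
  7^1 ≡ 7 (mod 15)
  7^2 ≡ 7² = 49 ≡ 4 (mod 15)
  7^4 ≡ 4² = 16 ≡ 1 (mod 15)
7 = 4 + 2 + 1, so 7^7 = 7^4 × 7^2 × 7^1 ≡ 1 × 4 × 7 (mod 15)
Multiplying step by step:
  1 × 4 = 4 ≡ 4 (mod 15)
  4 × 7 = 28 ≡ 13 (mod 15)
Result: 7^7 ≡ 13 (mod 15)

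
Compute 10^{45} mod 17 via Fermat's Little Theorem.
11

By Fermat's Little Theorem, a^(p-1) ≡ 1 (mod p) for prime p and gcd(a, p) = 1
Here p = 17, so 10^16 ≡ 1 (mod 17)
We can reduce the exponent: 45 mod 16 = 13
So 10^45 ≡ 10^13 (mod 17)
Computing: 10^13 mod 17 = 11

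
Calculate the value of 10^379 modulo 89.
Using Fermat: 10^{88} ≡ 1 (mod 89). 379 ≡ 27 (mod 88). So 10^{379} ≡ 10^{27} ≡ 36 (mod 89)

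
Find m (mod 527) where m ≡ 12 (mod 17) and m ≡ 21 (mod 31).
M = 17 × 31 = 527. M₁ = 31, y₁ ≡ 11 (mod 17). M₂ = 17, y₂ ≡ 11 (mod 31). m = 12×31×11 + 21×17×11 ≡ 114 (mod 527)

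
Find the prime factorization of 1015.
5 × 7 × 29

Divide by primes starting from smallest:
1015 ÷ 5 = 203
203 ÷ 7 = 29
29 ÷ 29 = 1

1015 = 5 × 7 × 29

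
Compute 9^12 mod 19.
Using repeated squaring. 12 = 8 + 4 (binary 1100). Repeated squaring mod 19: 9^1 ≡ 9; 9^2 ≡ 9² = 81 ≡ 5; 9^4 ≡ 5² = 25 ≡ 6; 9^8 ≡ 6² = 36 ≡ 17. Multiply: 9^12 = 9^8 × 9^4 ≡ 17 × 6 (mod 19): 17 × 6 = 102 ≡ 7. So 9^12 ≡ 7 (mod 19).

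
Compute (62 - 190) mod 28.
12

(62 - 190) = -128
-128 mod 28 = 12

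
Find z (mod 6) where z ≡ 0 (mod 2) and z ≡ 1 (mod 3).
M = 2 × 3 = 6. M₁ = 3, y₁ ≡ 1 (mod 2). M₂ = 2, y₂ ≡ 2 (mod 3). z = 0×3×1 + 1×2×2 ≡ 4 (mod 6)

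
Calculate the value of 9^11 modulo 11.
Using Fermat: 9^{10} ≡ 1 (mod 11). 11 ≡ 1 (mod 10). So 9^{11} ≡ 9^{1} ≡ 9 (mod 11)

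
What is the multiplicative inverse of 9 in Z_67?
15

Using Extended Euclidean Algorithm:
gcd(9, 67) = 1
Bezout coefficients: 9 × 15 + 67 × -2 = 1
So 9 × 15 ≡ 1 (mod 67)
The inverse is 15 mod 67 = 15
Verification: 9 × 15 = 135 = 2 × 67 + 1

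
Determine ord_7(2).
Powers of 2 mod 7: 2^1≡2, 2^2≡4, 2^3≡1. Order = 3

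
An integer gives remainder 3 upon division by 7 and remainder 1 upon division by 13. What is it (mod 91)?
M = 7 × 13 = 91. M₁ = 13, y₁ ≡ 6 (mod 7). M₂ = 7, y₂ ≡ 2 (mod 13). k = 3×13×6 + 1×7×2 ≡ 66 (mod 91). The smallest positive such number is 66.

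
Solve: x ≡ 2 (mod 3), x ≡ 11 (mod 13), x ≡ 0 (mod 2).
M = 3 × 13 × 2 = 78. M₁ = 26, y₁ ≡ 2 (mod 3). M₂ = 6, y₂ ≡ 11 (mod 13). M₃ = 39, y₃ ≡ 1 (mod 2). x = 2×26×2 + 11×6×11 + 0×39×1 ≡ 50 (mod 78)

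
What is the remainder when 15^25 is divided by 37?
Using repeated squaring. 25 = 16 + 8 + 1 (binary 11001). Repeated squaring mod 37: 15^1 ≡ 15; 15^2 ≡ 15² = 225 ≡ 3; 15^4 ≡ 3² = 9 ≡ 9; 15^8 ≡ 9² = 81 ≡ 7; 15^16 ≡ 7² = 49 ≡ 12. Multiply: 15^25 = 15^16 × 15^8 × 15^1 ≡ 12 × 7 × 15 (mod 37): 12 × 7 = 84 ≡ 10; 10 × 15 = 150 ≡ 2. So 15^25 ≡ 2 (mod 37).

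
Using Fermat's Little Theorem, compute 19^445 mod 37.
By Fermat: 19^{36} ≡ 1 (mod 37). 445 ≡ 13 (mod 36). So 19^{445} ≡ 19^{13} ≡ 5 (mod 37)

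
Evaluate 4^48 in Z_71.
Using repeated squaring. 48 = 32 + 16 (binary 110000). Repeated squaring mod 71: 4^1 ≡ 4; 4^2 ≡ 4² = 16 ≡ 16; 4^4 ≡ 16² = 256 ≡ 43; 4^8 ≡ 43² = 1849 ≡ 3; 4^16 ≡ 3² = 9 ≡ 9; 4^32 ≡ 9² = 81 ≡ 10. Multiply: 4^48 = 4^32 × 4^16 ≡ 10 × 9 (mod 71): 10 × 9 = 90 ≡ 19. So 4^48 ≡ 19 (mod 71).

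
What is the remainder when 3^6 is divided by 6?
6 = 4 + 2 (binary 110). Repeated squaring mod 6: 3^1 ≡ 3; 3^2 ≡ 3² = 9 ≡ 3; 3^4 ≡ 3² = 9 ≡ 3. Multiply: 3^6 = 3^4 × 3^2 ≡ 3 × 3 (mod 6): 3 × 3 = 9 ≡ 3. So 3^6 ≡ 3 (mod 6).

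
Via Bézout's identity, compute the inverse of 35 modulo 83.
Extended GCD: 35(19) + 83(-8) = 1. So 35^(-1) ≡ 19 ≡ 19 (mod 83). Verify: 35 × 19 = 665 ≡ 1 (mod 83)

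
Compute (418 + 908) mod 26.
0

(418 + 908) = 1326
1326 mod 26 = 0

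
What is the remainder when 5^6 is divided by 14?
6 = 4 + 2 (binary 110). Repeated squaring mod 14: 5^1 ≡ 5; 5^2 ≡ 5² = 25 ≡ 11; 5^4 ≡ 11² = 121 ≡ 9. Multiply: 5^6 = 5^4 × 5^2 ≡ 9 × 11 (mod 14): 9 × 11 = 99 ≡ 1. So 5^6 ≡ 1 (mod 14).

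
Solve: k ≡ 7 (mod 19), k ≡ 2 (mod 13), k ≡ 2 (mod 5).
M = 19 × 13 × 5 = 1235. M₁ = 65, y₁ ≡ 12 (mod 19). M₂ = 95, y₂ ≡ 10 (mod 13). M₃ = 247, y₃ ≡ 3 (mod 5). k = 7×65×12 + 2×95×10 + 2×247×3 ≡ 197 (mod 1235)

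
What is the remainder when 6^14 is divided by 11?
Using Fermat: 6^{10} ≡ 1 (mod 11). 14 ≡ 4 (mod 10). So 6^{14} ≡ 6^{4} ≡ 9 (mod 11)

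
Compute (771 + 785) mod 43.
8

(771 + 785) = 1556
1556 mod 43 = 8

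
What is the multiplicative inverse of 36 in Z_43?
36^(-1) ≡ 6 (mod 43). Verification: 36 × 6 = 216 ≡ 1 (mod 43)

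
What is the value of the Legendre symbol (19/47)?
(19/47) = 19^{23} mod 47 = -1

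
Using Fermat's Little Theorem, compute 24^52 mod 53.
By Fermat's Little Theorem, 24^{52} ≡ 1 (mod 53) since 53 is prime and gcd(24, 53) = 1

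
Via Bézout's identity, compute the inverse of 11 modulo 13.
Extended GCD: 11(6) + 13(-5) = 1. So 11^(-1) ≡ 6 ≡ 6 (mod 13). Verify: 11 × 6 = 66 ≡ 1 (mod 13)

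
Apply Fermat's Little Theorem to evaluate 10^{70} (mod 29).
28

By Fermat's Little Theorem, a^(p-1) ≡ 1 (mod p) for prime p and gcd(a, p) = 1
Here p = 29, so 10^28 ≡ 1 (mod 29)
We can reduce the exponent: 70 mod 28 = 14
So 10^70 ≡ 10^14 (mod 29)
Computing: 10^14 mod 29 = 28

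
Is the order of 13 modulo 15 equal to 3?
No, the actual order is 4, not 3.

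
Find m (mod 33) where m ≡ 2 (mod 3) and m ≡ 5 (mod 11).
M = 3 × 11 = 33. M₁ = 11, y₁ ≡ 2 (mod 3). M₂ = 3, y₂ ≡ 4 (mod 11). m = 2×11×2 + 5×3×4 ≡ 5 (mod 33)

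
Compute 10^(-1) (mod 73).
10^(-1) ≡ 22 (mod 73). Verification: 10 × 22 = 220 ≡ 1 (mod 73)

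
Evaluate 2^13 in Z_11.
Using Fermat: 2^{10} ≡ 1 (mod 11). 13 ≡ 3 (mod 10). So 2^{13} ≡ 2^{3} ≡ 8 (mod 11)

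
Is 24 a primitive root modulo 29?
p - 1 = 28 has prime divisors 2, 7. Check 24^(28/q) mod 29 for each: 24^(28/2) = 24^14 ≡ 1, 24^(28/7) = 24^4 ≡ 16 (mod 29). Since 24^14 ≡ 1 (mod 29), the order of 24 divides 14 (in fact the order is 7) ≠ 28, so it is not a primitive root.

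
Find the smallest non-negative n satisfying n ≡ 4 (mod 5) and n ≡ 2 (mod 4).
M = 5 × 4 = 20. M₁ = 4, y₁ ≡ 4 (mod 5). M₂ = 5, y₂ ≡ 1 (mod 4). n = 4×4×4 + 2×5×1 ≡ 14 (mod 20)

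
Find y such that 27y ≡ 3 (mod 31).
7

Since gcd(27, 31) = 1 divides 3, a solution exists.
Multiply both sides by the inverse of 27 mod 31:
  27^(-1) mod 31 = 23
  x ≡ 23 × 3 ≡ 69 ≡ 7 (mod 31)
Verification: 27 × 7 = 189 = 6 × 31 + 3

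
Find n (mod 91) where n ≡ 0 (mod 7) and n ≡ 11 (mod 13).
M = 7 × 13 = 91. M₁ = 13, y₁ ≡ 6 (mod 7). M₂ = 7, y₂ ≡ 2 (mod 13). n = 0×13×6 + 11×7×2 ≡ 63 (mod 91)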